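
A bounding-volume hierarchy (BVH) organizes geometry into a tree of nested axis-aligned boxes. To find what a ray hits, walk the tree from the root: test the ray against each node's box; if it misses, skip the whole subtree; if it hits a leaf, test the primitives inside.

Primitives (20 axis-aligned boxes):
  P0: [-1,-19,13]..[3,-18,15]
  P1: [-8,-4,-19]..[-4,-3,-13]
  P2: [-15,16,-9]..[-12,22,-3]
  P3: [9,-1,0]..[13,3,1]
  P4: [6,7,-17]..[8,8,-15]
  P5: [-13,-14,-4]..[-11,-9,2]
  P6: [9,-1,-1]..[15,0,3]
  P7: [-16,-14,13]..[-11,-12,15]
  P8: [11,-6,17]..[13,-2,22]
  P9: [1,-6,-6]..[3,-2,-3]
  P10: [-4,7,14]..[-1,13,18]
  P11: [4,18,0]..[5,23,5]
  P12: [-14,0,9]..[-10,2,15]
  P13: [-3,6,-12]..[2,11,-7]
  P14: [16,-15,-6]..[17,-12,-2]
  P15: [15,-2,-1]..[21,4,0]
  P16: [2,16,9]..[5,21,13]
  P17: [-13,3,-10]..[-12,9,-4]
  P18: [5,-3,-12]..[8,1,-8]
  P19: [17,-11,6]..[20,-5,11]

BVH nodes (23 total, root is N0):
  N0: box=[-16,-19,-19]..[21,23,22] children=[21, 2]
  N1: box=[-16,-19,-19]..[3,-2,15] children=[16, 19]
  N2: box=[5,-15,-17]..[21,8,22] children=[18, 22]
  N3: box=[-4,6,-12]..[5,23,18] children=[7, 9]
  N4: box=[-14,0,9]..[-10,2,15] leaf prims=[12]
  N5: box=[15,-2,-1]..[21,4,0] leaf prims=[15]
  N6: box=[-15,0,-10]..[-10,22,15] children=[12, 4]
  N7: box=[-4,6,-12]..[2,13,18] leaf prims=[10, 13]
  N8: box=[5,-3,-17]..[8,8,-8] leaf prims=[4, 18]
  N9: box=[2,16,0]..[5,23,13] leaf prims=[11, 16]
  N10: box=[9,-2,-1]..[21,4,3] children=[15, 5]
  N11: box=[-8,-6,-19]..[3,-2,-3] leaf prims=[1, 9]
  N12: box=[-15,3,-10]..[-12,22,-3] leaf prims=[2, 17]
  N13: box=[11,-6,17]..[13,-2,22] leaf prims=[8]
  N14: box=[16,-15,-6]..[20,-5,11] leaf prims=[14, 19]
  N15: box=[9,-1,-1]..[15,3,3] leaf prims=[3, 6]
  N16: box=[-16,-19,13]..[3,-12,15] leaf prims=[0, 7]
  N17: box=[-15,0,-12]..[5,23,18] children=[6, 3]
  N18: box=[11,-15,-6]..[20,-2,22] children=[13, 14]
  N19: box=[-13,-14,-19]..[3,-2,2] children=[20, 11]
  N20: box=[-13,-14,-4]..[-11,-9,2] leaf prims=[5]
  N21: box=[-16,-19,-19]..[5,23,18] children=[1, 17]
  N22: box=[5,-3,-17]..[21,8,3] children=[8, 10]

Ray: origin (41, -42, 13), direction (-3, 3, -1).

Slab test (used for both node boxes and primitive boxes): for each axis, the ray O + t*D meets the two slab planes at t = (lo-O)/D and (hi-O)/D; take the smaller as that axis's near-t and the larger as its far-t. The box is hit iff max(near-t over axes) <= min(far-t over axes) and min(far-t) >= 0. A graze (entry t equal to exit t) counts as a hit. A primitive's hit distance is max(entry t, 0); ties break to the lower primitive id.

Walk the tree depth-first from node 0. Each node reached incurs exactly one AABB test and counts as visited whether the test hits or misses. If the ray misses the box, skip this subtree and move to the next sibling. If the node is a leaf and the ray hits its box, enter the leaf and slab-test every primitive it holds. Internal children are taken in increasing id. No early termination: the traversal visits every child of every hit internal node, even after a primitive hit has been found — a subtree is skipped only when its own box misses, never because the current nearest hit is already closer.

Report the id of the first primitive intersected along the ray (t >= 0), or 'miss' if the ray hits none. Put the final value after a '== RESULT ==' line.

Traverse from the root:
N0 x:[20/3,19] y:[23/3,65/3] z:[-9,32] -> hit [23/3,19], descend [2, 21]
  N2 x:[20/3,12] y:[9,50/3] z:[-9,30] -> hit [9,12], descend [18, 22]
    N18 x:[7,10] y:[9,40/3] z:[-9,19] -> hit [9,10], descend [13, 14]
      N13 x:[28/3,10] y:[12,40/3] z:[-9,-4] -> miss, prune
      N14 x:[7,25/3] y:[9,37/3] z:[2,19] -> miss, prune
    N22 x:[20/3,12] y:[13,50/3] z:[10,30] -> miss, prune
  N21 x:[12,19] y:[23/3,65/3] z:[-5,32] -> hit [12,19], descend [1, 17]
    N1 x:[38/3,19] y:[23/3,40/3] z:[-2,32] -> hit [38/3,40/3], descend [16, 19]
      N16 x:[38/3,19] y:[23/3,10] z:[-2,0] -> miss, prune
      N19 x:[38/3,18] y:[28/3,40/3] z:[11,32] -> hit [38/3,40/3], descend [11, 20]
        N11 x:[38/3,49/3] y:[12,40/3] z:[16,32] -> miss, prune
        N20 x:[52/3,18] y:[28/3,11] z:[11,17] -> miss, prune
    N17 x:[12,56/3] y:[14,65/3] z:[-5,25] -> hit [14,56/3], descend [3, 6]
      N3 x:[12,15] y:[16,65/3] z:[-5,25] -> miss, prune
      N6 x:[17,56/3] y:[14,64/3] z:[-2,23] -> hit [17,56/3], descend [4, 12]
        N4 x:[17,55/3] y:[14,44/3] z:[-2,4] -> miss, prune
        N12 x:[53/3,56/3] y:[15,64/3] z:[16,23] -> hit [53/3,56/3] leaf, test {P2(miss), P17(miss)}

Visited [0, 2, 18, 13, 14, 22, 21, 1, 16, 19, 11, 20, 17, 3, 6, 4, 12]. Tests: 17 box, 1 leaf. Nearest: miss.

== RESULT ==
miss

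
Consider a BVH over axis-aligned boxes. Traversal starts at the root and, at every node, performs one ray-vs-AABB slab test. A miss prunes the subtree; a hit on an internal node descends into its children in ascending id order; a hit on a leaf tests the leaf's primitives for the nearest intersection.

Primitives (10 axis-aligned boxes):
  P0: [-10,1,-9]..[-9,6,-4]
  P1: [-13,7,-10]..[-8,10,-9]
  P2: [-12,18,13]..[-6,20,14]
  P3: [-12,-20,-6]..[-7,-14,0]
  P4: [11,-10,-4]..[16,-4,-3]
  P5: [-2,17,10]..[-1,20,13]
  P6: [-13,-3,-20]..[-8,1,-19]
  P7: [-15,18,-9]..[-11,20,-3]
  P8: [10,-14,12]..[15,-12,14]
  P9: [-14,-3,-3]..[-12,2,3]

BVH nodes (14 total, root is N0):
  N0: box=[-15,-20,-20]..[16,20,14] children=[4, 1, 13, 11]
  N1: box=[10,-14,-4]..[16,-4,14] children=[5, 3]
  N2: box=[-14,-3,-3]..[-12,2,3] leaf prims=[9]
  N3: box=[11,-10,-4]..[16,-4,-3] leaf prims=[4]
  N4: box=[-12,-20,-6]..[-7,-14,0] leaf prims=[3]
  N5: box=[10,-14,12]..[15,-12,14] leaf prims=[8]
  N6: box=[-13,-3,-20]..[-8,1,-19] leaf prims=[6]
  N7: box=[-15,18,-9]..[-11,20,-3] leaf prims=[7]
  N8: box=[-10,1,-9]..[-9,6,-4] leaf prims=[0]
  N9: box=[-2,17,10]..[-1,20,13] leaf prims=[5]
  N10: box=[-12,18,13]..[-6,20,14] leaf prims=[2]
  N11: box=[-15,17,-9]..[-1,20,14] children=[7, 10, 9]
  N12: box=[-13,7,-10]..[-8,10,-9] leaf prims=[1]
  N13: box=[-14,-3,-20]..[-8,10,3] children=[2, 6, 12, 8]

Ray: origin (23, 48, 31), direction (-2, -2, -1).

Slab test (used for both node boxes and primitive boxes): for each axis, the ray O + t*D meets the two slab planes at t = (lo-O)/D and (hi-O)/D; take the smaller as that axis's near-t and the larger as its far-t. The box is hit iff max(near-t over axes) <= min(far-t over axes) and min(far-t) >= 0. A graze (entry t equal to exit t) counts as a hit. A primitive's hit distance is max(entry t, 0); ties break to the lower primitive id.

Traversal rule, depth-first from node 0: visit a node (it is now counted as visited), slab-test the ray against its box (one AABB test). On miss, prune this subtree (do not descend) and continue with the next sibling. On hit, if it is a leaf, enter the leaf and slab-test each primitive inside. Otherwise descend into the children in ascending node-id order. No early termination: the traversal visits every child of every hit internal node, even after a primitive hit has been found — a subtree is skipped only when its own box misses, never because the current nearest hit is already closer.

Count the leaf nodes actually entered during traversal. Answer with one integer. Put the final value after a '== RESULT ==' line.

Walk:
N0 x:[7/2,19] y:[14,34] z:[17,51] -> hit [17,19], descend [1, 4, 11, 13]
  N1 x:[7/2,13/2] y:[26,31] z:[17,35] -> miss, prune
  N4 x:[15,35/2] y:[31,34] z:[31,37] -> miss, prune
  N11 x:[12,19] y:[14,31/2] z:[17,40] -> miss, prune
  N13 x:[31/2,37/2] y:[19,51/2] z:[28,51] -> miss, prune

order=[0, 1, 4, 11, 13]  |boxes|=5  |leaves|=0  hit=miss

== RESULT ==
0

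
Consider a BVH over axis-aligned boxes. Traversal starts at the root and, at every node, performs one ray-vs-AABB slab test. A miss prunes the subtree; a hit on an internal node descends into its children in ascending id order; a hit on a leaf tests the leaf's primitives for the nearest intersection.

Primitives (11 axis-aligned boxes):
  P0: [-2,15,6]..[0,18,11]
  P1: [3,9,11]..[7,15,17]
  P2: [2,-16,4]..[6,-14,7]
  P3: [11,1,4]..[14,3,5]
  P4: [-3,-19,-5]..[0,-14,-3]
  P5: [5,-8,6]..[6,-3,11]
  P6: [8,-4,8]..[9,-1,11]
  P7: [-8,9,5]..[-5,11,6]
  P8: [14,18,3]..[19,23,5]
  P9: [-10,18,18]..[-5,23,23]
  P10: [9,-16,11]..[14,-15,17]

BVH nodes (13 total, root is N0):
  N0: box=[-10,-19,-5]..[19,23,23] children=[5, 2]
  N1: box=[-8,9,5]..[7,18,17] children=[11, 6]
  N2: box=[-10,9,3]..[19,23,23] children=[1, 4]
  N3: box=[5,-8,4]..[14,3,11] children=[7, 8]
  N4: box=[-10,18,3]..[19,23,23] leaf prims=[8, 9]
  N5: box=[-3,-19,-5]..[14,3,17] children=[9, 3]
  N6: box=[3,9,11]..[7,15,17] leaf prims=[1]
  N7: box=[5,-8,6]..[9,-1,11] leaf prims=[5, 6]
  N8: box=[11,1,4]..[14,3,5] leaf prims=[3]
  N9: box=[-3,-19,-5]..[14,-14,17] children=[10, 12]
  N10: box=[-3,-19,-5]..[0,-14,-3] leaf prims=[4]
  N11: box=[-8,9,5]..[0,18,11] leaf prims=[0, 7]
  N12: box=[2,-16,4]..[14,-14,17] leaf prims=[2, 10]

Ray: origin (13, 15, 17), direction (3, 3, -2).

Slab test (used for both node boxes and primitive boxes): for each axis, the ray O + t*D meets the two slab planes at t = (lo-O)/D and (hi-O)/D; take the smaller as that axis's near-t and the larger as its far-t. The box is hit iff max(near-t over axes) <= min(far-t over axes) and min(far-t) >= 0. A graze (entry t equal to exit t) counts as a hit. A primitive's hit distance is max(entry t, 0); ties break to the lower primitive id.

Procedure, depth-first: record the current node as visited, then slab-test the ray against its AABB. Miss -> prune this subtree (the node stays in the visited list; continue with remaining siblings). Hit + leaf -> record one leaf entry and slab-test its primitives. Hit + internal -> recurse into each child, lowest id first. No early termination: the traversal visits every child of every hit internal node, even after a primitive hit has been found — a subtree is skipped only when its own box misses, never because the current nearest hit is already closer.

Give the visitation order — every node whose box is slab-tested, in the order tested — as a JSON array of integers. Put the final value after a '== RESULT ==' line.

Trace the traversal:
N0 x:[-23/3,2] y:[-34/3,8/3] z:[-3,11] -> hit [-3,2], descend [2, 5]
  N2 x:[-23/3,2] y:[-2,8/3] z:[-3,7] -> hit [-2,2], descend [1, 4]
    N1 x:[-7,-2] y:[-2,1] z:[0,6] -> miss, prune
    N4 x:[-23/3,2] y:[1,8/3] z:[-3,7] -> hit [1,2] leaf, test {P8(miss), P9(miss)}
  N5 x:[-16/3,1/3] y:[-34/3,-4] z:[0,11] -> miss, prune

5 AABB tests over nodes [0, 2, 1, 4, 5]; 1 leaf entered; closest miss.

== RESULT ==
[0, 2, 1, 4, 5]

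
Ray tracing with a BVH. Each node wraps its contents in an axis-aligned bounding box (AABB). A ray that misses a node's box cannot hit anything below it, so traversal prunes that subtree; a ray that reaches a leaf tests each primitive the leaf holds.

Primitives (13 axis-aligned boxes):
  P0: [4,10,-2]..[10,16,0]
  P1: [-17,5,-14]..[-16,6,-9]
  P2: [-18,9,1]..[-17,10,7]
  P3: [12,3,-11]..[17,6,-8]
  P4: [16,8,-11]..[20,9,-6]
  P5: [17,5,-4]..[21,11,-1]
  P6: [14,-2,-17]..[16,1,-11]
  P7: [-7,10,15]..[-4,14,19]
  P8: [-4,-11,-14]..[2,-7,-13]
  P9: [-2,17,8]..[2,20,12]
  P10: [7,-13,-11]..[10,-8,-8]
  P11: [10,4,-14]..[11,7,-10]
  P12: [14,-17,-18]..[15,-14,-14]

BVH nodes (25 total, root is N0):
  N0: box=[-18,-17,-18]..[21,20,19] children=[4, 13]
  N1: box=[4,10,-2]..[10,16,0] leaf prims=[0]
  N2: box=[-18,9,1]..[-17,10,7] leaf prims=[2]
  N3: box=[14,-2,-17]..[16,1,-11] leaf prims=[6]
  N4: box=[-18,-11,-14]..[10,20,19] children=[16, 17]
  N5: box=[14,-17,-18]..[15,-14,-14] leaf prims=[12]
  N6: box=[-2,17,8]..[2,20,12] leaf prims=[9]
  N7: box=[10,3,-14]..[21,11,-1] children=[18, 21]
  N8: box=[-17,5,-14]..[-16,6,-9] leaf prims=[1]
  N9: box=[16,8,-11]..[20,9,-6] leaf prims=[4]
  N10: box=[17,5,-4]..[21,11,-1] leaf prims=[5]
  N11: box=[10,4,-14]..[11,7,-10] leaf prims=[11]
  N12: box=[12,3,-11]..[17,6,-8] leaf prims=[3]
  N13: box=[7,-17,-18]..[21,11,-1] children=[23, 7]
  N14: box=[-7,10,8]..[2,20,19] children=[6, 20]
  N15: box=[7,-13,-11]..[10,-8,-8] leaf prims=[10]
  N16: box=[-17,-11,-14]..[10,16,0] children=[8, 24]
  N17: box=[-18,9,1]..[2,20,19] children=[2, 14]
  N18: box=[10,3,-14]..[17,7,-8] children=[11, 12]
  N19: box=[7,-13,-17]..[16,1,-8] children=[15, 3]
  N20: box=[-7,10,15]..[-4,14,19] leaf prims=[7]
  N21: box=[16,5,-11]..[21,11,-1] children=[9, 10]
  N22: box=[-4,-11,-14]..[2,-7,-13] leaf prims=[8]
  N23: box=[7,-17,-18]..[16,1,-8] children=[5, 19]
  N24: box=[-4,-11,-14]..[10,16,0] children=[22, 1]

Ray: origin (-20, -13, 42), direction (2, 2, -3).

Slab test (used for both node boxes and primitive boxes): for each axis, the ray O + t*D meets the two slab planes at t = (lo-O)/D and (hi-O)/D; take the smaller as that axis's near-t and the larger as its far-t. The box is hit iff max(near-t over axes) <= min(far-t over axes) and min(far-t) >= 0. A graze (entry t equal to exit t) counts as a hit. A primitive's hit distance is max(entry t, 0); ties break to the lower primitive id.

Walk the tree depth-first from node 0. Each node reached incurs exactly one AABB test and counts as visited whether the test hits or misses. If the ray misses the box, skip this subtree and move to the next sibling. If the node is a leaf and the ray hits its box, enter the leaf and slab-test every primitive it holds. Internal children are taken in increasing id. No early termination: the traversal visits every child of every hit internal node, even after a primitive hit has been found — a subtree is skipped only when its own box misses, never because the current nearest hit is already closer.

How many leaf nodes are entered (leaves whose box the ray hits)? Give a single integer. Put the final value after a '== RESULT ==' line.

Traverse from the root:
N0 x:[1,41/2] y:[-2,33/2] z:[23/3,20] -> hit [23/3,33/2], descend [4, 13]
  N4 x:[1,15] y:[1,33/2] z:[23/3,56/3] -> hit [23/3,15], descend [16, 17]
    N16 x:[3/2,15] y:[1,29/2] z:[14,56/3] -> hit [14,29/2], descend [8, 24]
      N8 x:[3/2,2] y:[9,19/2] z:[17,56/3] -> miss, prune
      N24 x:[8,15] y:[1,29/2] z:[14,56/3] -> hit [14,29/2], descend [1, 22]
        N1 x:[12,15] y:[23/2,29/2] z:[14,44/3] -> hit [14,29/2] leaf, test {P0@t=14}
        N22 x:[8,11] y:[1,3] z:[55/3,56/3] -> miss, prune
    N17 x:[1,11] y:[11,33/2] z:[23/3,41/3] -> hit [11,11], descend [2, 14]
      N2 x:[1,3/2] y:[11,23/2] z:[35/3,41/3] -> miss, prune
      N14 x:[13/2,11] y:[23/2,33/2] z:[23/3,34/3] -> miss, prune
  N13 x:[27/2,41/2] y:[-2,12] z:[43/3,20] -> miss, prune

order=[0, 4, 16, 8, 24, 1, 22, 17, 2, 14, 13]  |boxes|=11  |leaves|=1  hit=P0

== RESULT ==
1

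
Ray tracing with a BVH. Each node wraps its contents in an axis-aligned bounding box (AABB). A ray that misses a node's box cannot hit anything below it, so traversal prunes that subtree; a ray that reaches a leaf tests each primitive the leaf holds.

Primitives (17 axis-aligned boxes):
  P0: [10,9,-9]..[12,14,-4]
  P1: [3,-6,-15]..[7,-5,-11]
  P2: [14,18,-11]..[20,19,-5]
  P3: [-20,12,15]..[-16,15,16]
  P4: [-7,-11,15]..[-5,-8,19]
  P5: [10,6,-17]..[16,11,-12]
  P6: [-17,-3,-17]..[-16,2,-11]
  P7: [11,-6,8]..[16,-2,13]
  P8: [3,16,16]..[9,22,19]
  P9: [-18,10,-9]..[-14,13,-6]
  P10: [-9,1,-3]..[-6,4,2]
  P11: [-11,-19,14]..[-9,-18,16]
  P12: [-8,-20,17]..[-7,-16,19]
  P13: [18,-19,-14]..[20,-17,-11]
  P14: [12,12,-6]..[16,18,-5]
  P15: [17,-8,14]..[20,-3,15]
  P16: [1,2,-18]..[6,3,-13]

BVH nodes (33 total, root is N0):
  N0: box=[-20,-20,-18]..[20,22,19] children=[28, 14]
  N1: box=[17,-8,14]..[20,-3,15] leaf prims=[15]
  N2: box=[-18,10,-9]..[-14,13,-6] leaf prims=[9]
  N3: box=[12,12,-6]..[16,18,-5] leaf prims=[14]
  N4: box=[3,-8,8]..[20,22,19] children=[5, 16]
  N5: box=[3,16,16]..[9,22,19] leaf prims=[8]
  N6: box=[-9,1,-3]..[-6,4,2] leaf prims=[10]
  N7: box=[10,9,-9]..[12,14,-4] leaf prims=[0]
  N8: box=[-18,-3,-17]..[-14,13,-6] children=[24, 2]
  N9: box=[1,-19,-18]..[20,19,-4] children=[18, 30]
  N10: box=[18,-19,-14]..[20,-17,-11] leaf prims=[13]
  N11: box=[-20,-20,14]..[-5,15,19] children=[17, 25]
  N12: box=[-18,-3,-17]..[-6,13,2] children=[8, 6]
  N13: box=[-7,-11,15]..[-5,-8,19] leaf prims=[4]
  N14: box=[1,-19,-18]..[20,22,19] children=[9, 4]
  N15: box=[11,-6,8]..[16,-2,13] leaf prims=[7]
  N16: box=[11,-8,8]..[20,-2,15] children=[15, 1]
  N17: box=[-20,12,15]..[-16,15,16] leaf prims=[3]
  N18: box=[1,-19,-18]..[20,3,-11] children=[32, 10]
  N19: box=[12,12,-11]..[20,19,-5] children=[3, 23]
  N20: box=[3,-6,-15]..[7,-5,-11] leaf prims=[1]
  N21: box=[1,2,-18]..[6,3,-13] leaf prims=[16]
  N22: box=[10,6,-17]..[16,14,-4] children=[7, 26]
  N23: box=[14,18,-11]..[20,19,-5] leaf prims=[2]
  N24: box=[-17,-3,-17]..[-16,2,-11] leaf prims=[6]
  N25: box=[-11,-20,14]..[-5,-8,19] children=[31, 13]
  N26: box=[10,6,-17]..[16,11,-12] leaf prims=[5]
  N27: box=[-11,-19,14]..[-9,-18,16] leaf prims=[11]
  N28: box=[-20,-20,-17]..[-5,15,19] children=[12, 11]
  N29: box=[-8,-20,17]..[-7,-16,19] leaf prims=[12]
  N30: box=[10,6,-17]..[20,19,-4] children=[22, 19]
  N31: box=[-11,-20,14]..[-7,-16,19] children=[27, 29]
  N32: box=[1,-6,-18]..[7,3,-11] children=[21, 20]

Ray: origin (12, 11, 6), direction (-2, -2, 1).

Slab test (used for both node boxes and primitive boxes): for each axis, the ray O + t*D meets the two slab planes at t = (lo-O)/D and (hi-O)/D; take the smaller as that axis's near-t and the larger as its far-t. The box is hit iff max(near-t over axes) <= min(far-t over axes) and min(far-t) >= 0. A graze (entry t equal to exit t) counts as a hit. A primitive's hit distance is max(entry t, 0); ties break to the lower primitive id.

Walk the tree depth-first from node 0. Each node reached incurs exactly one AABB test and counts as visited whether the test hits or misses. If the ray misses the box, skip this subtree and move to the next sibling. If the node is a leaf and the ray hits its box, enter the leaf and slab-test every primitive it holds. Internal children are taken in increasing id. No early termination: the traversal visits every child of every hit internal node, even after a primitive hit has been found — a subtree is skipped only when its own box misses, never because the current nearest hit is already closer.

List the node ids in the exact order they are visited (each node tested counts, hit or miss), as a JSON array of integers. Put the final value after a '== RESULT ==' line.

Traverse from the root:
N0 x:[-4,16] y:[-11/2,31/2] z:[-24,13] -> hit [-4,13], descend [14, 28]
  N14 x:[-4,11/2] y:[-11/2,15] z:[-24,13] -> hit [-4,11/2], descend [4, 9]
    N4 x:[-4,9/2] y:[-11/2,19/2] z:[2,13] -> hit [2,9/2], descend [5, 16]
      N5 x:[3/2,9/2] y:[-11/2,-5/2] z:[10,13] -> miss, prune
      N16 x:[-4,1/2] y:[13/2,19/2] z:[2,9] -> miss, prune
    N9 x:[-4,11/2] y:[-4,15] z:[-24,-10] -> miss, prune
  N28 x:[17/2,16] y:[-2,31/2] z:[-23,13] -> hit [17/2,13], descend [11, 12]
    N11 x:[17/2,16] y:[-2,31/2] z:[8,13] -> hit [17/2,13], descend [17, 25]
      N17 x:[14,16] y:[-2,-1/2] z:[9,10] -> miss, prune
      N25 x:[17/2,23/2] y:[19/2,31/2] z:[8,13] -> hit [19/2,23/2], descend [13, 31]
        N13 x:[17/2,19/2] y:[19/2,11] z:[9,13] -> hit [19/2,19/2] leaf, test {P4@t=19/2}
        N31 x:[19/2,23/2] y:[27/2,31/2] z:[8,13] -> miss, prune
    N12 x:[9,15] y:[-1,7] z:[-23,-4] -> miss, prune

Summary -> nodes [0, 14, 4, 5, 16, 9, 28, 11, 17, 25, 13, 31, 12]; box-tests=13; leaf-entries=1; first=P4

== RESULT ==
[0, 14, 4, 5, 16, 9, 28, 11, 17, 25, 13, 31, 12]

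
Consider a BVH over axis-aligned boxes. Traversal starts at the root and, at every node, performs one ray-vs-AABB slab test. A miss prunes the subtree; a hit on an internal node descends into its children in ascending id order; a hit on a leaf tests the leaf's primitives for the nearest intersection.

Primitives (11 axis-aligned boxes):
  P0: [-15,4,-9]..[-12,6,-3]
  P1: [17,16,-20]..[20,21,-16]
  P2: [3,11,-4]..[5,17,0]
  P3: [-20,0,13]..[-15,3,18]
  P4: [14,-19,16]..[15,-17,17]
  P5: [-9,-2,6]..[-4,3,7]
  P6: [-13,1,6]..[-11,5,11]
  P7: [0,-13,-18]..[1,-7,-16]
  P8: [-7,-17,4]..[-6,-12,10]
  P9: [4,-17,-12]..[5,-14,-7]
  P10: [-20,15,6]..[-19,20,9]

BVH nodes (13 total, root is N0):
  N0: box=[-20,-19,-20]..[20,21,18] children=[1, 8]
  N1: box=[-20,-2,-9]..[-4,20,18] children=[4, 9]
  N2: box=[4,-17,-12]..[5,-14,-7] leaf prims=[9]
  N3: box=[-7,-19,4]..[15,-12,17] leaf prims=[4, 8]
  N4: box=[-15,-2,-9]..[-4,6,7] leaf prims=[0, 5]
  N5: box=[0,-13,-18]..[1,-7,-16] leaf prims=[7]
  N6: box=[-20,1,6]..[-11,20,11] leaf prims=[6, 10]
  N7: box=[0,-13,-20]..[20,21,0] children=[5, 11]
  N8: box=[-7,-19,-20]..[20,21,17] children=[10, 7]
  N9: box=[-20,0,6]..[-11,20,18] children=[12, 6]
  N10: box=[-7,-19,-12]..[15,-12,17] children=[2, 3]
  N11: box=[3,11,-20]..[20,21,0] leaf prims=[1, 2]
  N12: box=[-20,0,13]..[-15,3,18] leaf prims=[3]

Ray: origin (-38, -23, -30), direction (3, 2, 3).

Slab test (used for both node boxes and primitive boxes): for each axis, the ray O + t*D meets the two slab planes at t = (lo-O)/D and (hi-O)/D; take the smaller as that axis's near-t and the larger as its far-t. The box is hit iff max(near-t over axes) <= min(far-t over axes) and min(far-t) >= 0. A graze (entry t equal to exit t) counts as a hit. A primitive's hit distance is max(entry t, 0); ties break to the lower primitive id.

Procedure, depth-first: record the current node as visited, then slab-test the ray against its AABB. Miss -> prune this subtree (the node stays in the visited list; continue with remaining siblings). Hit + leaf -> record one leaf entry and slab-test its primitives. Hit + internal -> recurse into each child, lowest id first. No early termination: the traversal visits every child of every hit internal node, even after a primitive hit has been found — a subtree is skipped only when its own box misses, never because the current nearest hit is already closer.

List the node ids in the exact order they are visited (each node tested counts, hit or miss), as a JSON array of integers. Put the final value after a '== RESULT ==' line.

Walk:
N0 x:[6,58/3] y:[2,22] z:[10/3,16] -> hit [6,16], descend [1, 8]
  N1 x:[6,34/3] y:[21/2,43/2] z:[7,16] -> hit [21/2,34/3], descend [4, 9]
    N4 x:[23/3,34/3] y:[21/2,29/2] z:[7,37/3] -> hit [21/2,34/3] leaf, test {P0(miss), P5(miss)}
    N9 x:[6,9] y:[23/2,43/2] z:[12,16] -> miss, prune
  N8 x:[31/3,58/3] y:[2,22] z:[10/3,47/3] -> hit [31/3,47/3], descend [7, 10]
    N7 x:[38/3,58/3] y:[5,22] z:[10/3,10] -> miss, prune
    N10 x:[31/3,53/3] y:[2,11/2] z:[6,47/3] -> miss, prune

Summary -> nodes [0, 1, 4, 9, 8, 7, 10]; box-tests=7; leaf-entries=1; first=miss

== RESULT ==
[0, 1, 4, 9, 8, 7, 10]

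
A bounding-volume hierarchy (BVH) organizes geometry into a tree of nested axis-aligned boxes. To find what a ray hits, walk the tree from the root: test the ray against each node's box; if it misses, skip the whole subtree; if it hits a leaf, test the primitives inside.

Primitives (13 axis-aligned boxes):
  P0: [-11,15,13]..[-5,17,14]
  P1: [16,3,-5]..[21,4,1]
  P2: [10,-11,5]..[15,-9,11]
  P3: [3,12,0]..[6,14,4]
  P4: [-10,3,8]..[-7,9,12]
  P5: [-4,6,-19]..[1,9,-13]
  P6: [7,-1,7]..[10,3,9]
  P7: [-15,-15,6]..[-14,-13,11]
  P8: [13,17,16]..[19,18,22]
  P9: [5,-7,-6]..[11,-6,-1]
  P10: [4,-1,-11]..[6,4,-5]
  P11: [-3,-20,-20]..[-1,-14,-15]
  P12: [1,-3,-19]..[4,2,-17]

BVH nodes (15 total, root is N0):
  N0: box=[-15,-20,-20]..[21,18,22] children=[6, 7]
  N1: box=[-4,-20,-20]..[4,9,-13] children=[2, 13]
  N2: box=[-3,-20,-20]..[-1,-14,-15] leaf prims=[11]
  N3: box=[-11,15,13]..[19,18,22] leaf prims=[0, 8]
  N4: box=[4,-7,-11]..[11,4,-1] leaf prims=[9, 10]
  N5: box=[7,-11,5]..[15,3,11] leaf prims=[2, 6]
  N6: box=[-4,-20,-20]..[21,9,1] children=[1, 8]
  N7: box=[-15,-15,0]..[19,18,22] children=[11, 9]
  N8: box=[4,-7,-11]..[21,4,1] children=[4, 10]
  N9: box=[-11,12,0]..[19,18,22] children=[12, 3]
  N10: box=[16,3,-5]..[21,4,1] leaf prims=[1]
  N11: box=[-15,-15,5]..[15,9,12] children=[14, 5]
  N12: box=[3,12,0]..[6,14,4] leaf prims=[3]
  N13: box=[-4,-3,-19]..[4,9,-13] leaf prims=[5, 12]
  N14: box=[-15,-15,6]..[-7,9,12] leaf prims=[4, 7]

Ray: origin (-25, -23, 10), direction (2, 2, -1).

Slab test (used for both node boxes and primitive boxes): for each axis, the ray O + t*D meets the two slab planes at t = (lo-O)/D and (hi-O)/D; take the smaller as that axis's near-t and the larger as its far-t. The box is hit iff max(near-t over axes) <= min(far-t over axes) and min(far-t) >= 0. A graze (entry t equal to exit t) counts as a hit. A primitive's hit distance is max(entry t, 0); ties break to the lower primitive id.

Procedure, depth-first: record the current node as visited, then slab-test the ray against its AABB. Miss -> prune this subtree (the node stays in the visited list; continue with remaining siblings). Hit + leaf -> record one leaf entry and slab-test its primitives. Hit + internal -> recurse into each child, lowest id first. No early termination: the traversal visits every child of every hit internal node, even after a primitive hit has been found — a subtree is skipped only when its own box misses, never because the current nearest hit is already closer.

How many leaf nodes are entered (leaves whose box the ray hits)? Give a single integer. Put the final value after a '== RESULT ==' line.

Traverse from the root:
N0 x:[5,23] y:[3/2,41/2] z:[-12,30] -> hit [5,41/2], descend [6, 7]
  N6 x:[21/2,23] y:[3/2,16] z:[9,30] -> hit [21/2,16], descend [1, 8]
    N1 x:[21/2,29/2] y:[3/2,16] z:[23,30] -> miss, prune
    N8 x:[29/2,23] y:[8,27/2] z:[9,21] -> miss, prune
  N7 x:[5,22] y:[4,41/2] z:[-12,10] -> hit [5,10], descend [9, 11]
    N9 x:[7,22] y:[35/2,41/2] z:[-12,10] -> miss, prune
    N11 x:[5,20] y:[4,16] z:[-2,5] -> hit [5,5], descend [5, 14]
      N5 x:[16,20] y:[6,13] z:[-1,5] -> miss, prune
      N14 x:[5,9] y:[4,16] z:[-2,4] -> miss, prune

order=[0, 6, 1, 8, 7, 9, 11, 5, 14]  |boxes|=9  |leaves|=0  hit=miss

== RESULT ==
0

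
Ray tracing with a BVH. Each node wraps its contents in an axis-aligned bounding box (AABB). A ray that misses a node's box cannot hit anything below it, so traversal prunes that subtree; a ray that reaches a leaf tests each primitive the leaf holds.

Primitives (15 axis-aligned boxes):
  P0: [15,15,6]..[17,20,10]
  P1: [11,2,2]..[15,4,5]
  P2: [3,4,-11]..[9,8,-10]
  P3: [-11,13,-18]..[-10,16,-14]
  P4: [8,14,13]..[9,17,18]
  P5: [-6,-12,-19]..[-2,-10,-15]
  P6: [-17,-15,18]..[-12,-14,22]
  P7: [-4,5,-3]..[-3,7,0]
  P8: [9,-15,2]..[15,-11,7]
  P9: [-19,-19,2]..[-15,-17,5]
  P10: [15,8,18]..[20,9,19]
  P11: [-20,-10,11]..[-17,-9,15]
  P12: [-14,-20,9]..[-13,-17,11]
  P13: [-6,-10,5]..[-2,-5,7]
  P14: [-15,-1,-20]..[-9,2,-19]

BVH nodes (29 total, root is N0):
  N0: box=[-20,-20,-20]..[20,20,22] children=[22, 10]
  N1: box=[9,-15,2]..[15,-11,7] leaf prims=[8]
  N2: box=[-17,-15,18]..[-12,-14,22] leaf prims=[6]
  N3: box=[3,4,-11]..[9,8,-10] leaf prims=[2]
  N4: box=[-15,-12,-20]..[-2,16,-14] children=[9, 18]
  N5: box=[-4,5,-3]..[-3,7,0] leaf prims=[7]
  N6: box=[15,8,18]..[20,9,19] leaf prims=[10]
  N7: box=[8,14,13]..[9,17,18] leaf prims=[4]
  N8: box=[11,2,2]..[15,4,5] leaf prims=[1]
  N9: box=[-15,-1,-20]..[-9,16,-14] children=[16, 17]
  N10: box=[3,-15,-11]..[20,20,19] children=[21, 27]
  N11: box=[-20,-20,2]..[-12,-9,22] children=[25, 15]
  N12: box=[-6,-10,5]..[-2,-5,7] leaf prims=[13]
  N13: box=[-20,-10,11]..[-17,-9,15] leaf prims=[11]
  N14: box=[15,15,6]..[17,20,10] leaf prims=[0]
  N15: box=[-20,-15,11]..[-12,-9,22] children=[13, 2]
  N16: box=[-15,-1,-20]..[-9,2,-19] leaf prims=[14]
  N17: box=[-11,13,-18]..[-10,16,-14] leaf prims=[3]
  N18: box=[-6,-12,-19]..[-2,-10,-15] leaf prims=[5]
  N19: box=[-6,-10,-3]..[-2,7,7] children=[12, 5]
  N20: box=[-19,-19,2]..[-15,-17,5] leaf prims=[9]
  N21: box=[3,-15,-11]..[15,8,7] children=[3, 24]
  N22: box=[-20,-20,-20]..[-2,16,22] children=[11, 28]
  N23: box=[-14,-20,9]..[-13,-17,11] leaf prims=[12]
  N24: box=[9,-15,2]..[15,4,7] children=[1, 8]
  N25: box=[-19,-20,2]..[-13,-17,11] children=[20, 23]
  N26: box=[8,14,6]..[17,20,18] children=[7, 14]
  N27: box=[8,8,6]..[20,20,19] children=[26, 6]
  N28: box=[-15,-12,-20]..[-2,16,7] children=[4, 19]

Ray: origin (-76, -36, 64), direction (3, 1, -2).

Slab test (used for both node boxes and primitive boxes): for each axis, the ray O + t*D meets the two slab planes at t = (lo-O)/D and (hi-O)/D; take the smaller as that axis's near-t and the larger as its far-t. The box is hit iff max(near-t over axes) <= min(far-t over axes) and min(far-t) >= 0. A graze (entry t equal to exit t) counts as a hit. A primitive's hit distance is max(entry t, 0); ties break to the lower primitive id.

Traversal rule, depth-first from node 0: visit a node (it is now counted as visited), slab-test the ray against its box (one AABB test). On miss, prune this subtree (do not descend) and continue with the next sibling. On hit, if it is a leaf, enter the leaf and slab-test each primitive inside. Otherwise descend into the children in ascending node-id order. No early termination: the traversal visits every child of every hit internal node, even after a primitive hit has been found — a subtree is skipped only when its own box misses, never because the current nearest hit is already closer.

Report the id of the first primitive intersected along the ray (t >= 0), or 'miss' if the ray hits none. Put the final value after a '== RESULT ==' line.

Trace the traversal:
N0 x:[56/3,32] y:[16,56] z:[21,42] -> hit [21,32], descend [10, 22]
  N10 x:[79/3,32] y:[21,56] z:[45/2,75/2] -> hit [79/3,32], descend [21, 27]
    N21 x:[79/3,91/3] y:[21,44] z:[57/2,75/2] -> hit [57/2,91/3], descend [3, 24]
      N3 x:[79/3,85/3] y:[40,44] z:[37,75/2] -> miss, prune
      N24 x:[85/3,91/3] y:[21,40] z:[57/2,31] -> hit [57/2,91/3], descend [1, 8]
        N1 x:[85/3,91/3] y:[21,25] z:[57/2,31] -> miss, prune
        N8 x:[29,91/3] y:[38,40] z:[59/2,31] -> miss, prune
    N27 x:[28,32] y:[44,56] z:[45/2,29] -> miss, prune
  N22 x:[56/3,74/3] y:[16,52] z:[21,42] -> hit [21,74/3], descend [11, 28]
    N11 x:[56/3,64/3] y:[16,27] z:[21,31] -> hit [21,64/3], descend [15, 25]
      N15 x:[56/3,64/3] y:[21,27] z:[21,53/2] -> hit [21,64/3], descend [2, 13]
        N2 x:[59/3,64/3] y:[21,22] z:[21,23] -> hit [21,64/3] leaf, test {P6@t=21}
        N13 x:[56/3,59/3] y:[26,27] z:[49/2,53/2] -> miss, prune
      N25 x:[19,21] y:[16,19] z:[53/2,31] -> miss, prune
    N28 x:[61/3,74/3] y:[24,52] z:[57/2,42] -> miss, prune

Summary -> nodes [0, 10, 21, 3, 24, 1, 8, 27, 22, 11, 15, 2, 13, 25, 28]; box-tests=15; leaf-entries=1; first=P6

== RESULT ==
6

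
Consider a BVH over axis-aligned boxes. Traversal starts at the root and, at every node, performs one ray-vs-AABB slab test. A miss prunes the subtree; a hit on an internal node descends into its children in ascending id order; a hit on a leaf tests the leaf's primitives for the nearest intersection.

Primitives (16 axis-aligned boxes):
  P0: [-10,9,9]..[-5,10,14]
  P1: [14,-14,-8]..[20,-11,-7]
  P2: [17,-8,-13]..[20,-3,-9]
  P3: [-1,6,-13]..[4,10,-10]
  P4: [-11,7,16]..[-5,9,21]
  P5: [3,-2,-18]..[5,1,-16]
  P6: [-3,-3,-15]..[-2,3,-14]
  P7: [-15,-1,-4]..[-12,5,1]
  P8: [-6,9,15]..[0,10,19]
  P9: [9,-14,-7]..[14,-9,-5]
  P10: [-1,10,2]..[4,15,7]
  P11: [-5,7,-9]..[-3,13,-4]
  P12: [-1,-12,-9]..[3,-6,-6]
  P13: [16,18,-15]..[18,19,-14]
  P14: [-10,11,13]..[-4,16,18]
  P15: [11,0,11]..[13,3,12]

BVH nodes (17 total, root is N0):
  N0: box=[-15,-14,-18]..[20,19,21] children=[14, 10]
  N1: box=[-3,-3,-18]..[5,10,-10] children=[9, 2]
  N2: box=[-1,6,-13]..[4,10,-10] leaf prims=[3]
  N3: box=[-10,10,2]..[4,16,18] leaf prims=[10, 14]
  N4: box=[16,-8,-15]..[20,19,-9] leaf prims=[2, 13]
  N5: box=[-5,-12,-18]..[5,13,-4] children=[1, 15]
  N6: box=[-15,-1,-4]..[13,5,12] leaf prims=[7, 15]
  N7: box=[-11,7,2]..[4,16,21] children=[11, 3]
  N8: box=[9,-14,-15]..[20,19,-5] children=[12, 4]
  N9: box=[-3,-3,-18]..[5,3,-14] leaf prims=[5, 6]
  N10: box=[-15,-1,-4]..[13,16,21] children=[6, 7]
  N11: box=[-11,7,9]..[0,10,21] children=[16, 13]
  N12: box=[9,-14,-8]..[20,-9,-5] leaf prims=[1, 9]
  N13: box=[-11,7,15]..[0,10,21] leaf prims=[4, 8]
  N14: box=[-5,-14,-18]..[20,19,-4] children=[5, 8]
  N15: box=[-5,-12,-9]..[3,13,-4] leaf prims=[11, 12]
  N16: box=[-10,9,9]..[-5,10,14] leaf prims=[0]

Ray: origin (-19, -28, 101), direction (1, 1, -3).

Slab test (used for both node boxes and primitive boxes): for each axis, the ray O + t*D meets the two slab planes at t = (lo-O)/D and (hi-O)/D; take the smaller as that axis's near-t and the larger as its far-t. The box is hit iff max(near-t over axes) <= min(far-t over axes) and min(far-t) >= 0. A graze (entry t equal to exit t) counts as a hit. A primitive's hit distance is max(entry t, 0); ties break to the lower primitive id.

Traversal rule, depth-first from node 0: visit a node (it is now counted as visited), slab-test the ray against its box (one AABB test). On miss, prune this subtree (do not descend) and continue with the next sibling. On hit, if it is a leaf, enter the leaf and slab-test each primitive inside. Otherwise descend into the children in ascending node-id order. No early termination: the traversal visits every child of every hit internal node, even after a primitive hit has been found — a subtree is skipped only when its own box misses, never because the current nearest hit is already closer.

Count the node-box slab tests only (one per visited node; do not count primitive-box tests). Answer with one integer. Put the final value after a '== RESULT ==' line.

Traverse from the root:
N0 x:[4,39] y:[14,47] z:[80/3,119/3] -> hit [80/3,39], descend [10, 14]
  N10 x:[4,32] y:[27,44] z:[80/3,35] -> hit [27,32], descend [6, 7]
    N6 x:[4,32] y:[27,33] z:[89/3,35] -> hit [89/3,32] leaf, test {P7(miss), P15@t=30}
    N7 x:[8,23] y:[35,44] z:[80/3,33] -> miss, prune
  N14 x:[14,39] y:[14,47] z:[35,119/3] -> hit [35,39], descend [5, 8]
    N5 x:[14,24] y:[16,41] z:[35,119/3] -> miss, prune
    N8 x:[28,39] y:[14,47] z:[106/3,116/3] -> hit [106/3,116/3], descend [4, 12]
      N4 x:[35,39] y:[20,47] z:[110/3,116/3] -> hit [110/3,116/3] leaf, test {P2(miss), P13(miss)}
      N12 x:[28,39] y:[14,19] z:[106/3,109/3] -> miss, prune

9 AABB tests over nodes [0, 10, 6, 7, 14, 5, 8, 4, 12]; 2 leaves entered; closest P15.

== RESULT ==
9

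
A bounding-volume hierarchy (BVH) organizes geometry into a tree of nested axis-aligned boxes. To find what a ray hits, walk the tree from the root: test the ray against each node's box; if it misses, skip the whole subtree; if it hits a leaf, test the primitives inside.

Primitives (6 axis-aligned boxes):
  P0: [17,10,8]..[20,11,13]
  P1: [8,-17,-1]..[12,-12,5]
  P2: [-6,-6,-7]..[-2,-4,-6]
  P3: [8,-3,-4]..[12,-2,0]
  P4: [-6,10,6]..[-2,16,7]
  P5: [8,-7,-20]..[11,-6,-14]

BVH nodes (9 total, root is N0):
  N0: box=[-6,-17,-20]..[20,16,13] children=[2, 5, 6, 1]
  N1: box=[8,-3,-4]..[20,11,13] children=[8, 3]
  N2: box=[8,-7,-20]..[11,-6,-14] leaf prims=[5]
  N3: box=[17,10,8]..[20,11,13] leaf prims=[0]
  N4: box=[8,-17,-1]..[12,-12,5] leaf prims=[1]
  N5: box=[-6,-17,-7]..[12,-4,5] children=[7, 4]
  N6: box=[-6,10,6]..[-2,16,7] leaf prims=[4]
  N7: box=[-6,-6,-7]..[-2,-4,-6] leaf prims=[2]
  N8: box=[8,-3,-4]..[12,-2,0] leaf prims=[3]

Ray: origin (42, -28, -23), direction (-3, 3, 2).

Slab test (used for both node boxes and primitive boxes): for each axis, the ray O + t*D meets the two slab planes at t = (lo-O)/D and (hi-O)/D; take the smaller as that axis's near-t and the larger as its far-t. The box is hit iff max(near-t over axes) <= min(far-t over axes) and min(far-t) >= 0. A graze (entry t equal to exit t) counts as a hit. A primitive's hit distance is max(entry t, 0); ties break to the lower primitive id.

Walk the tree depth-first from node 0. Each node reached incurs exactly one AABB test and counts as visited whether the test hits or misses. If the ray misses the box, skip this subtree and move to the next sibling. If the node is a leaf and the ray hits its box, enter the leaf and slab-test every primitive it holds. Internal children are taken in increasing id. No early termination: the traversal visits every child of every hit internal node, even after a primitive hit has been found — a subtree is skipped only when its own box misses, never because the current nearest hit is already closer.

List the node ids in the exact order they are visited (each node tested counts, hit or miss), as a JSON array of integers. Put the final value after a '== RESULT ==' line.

Trace the traversal:
N0 x:[22/3,16] y:[11/3,44/3] z:[3/2,18] -> hit [22/3,44/3], descend [1, 2, 5, 6]
  N1 x:[22/3,34/3] y:[25/3,13] z:[19/2,18] -> hit [19/2,34/3], descend [3, 8]
    N3 x:[22/3,25/3] y:[38/3,13] z:[31/2,18] -> miss, prune
    N8 x:[10,34/3] y:[25/3,26/3] z:[19/2,23/2] -> miss, prune
  N2 x:[31/3,34/3] y:[7,22/3] z:[3/2,9/2] -> miss, prune
  N5 x:[10,16] y:[11/3,8] z:[8,14] -> miss, prune
  N6 x:[44/3,16] y:[38/3,44/3] z:[29/2,15] -> hit [44/3,44/3] leaf, test {P4@t=44/3}

7 AABB tests over nodes [0, 1, 3, 8, 2, 5, 6]; 1 leaf entered; closest P4.

== RESULT ==
[0, 1, 3, 8, 2, 5, 6]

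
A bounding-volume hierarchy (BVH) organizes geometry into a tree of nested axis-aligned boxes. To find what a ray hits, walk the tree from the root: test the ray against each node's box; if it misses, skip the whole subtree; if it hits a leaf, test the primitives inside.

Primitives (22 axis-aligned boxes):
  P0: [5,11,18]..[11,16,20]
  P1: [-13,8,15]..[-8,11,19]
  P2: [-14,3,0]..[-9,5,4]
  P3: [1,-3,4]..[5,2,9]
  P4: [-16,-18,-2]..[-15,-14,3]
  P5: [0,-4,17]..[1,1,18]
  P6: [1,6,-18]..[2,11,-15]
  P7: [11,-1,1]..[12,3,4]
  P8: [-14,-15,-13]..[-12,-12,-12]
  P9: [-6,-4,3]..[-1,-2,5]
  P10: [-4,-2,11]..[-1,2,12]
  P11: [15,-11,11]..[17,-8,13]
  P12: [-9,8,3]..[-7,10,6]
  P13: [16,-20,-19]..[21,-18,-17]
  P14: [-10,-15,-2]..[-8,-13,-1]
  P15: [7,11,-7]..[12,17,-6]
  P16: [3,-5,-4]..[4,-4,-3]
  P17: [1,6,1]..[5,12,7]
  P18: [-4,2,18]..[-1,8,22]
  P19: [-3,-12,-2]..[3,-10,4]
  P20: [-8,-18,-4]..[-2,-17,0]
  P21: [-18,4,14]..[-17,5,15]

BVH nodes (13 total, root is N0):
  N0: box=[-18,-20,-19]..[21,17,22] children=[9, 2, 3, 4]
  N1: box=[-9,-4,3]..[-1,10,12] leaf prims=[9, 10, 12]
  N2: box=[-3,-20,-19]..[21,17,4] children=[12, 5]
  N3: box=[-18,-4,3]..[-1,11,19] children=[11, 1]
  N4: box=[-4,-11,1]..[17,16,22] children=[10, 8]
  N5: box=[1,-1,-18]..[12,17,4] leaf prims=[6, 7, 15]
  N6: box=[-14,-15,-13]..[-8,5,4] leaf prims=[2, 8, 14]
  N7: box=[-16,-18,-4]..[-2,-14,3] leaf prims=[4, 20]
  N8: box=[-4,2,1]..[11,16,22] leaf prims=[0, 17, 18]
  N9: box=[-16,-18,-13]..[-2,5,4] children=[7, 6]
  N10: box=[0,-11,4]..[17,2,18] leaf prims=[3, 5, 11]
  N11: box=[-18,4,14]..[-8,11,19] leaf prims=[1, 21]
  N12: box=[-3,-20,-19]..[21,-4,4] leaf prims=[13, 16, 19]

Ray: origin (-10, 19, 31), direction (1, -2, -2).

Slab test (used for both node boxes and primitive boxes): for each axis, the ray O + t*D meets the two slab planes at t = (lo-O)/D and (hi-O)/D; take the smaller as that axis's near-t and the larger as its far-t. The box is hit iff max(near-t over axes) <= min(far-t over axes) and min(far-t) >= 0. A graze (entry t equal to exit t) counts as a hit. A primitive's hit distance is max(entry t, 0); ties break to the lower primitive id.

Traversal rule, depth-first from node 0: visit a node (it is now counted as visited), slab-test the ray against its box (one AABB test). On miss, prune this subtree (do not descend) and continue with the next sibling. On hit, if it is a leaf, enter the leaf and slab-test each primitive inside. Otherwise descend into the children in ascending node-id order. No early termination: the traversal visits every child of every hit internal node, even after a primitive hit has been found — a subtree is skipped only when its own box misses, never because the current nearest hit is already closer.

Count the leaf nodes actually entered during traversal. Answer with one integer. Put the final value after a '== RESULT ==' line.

Traverse from the root:
N0 x:[-8,31] y:[1,39/2] z:[9/2,25] -> hit [9/2,39/2], descend [2, 3, 4, 9]
  N2 x:[7,31] y:[1,39/2] z:[27/2,25] -> hit [27/2,39/2], descend [5, 12]
    N5 x:[11,22] y:[1,10] z:[27/2,49/2] -> miss, prune
    N12 x:[7,31] y:[23/2,39/2] z:[27/2,25] -> hit [27/2,39/2] leaf, test {P13(miss), P16(miss), P19(miss)}
  N3 x:[-8,9] y:[4,23/2] z:[6,14] -> hit [6,9], descend [1, 11]
    N1 x:[1,9] y:[9/2,23/2] z:[19/2,14] -> miss, prune
    N11 x:[-8,2] y:[4,15/2] z:[6,17/2] -> miss, prune
  N4 x:[6,27] y:[3/2,15] z:[9/2,15] -> hit [6,15], descend [8, 10]
    N8 x:[6,21] y:[3/2,17/2] z:[9/2,15] -> hit [6,17/2] leaf, test {P0(miss), P17(miss), P18@t=6}
    N10 x:[10,27] y:[17/2,15] z:[13/2,27/2] -> hit [10,27/2] leaf, test {P3@t=11, P5(miss), P11(miss)}
  N9 x:[-6,8] y:[7,37/2] z:[27/2,22] -> miss, prune

order=[0, 2, 5, 12, 3, 1, 11, 4, 8, 10, 9]  |boxes|=11  |leaves|=3  hit=P18

== RESULT ==
3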